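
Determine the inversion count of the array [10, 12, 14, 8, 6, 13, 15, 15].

Finding inversions in [10, 12, 14, 8, 6, 13, 15, 15]:

(0, 3): arr[0]=10 > arr[3]=8
(0, 4): arr[0]=10 > arr[4]=6
(1, 3): arr[1]=12 > arr[3]=8
(1, 4): arr[1]=12 > arr[4]=6
(2, 3): arr[2]=14 > arr[3]=8
(2, 4): arr[2]=14 > arr[4]=6
(2, 5): arr[2]=14 > arr[5]=13
(3, 4): arr[3]=8 > arr[4]=6

Total inversions: 8

The array has 8 inversion(s): (0,3), (0,4), (1,3), (1,4), (2,3), (2,4), (2,5), (3,4). Each pair (i,j) satisfies i < j and arr[i] > arr[j].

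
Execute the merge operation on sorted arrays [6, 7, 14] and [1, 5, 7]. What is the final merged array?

Merging process:

Compare 6 vs 1: take 1 from right. Merged: [1]
Compare 6 vs 5: take 5 from right. Merged: [1, 5]
Compare 6 vs 7: take 6 from left. Merged: [1, 5, 6]
Compare 7 vs 7: take 7 from left. Merged: [1, 5, 6, 7]
Compare 14 vs 7: take 7 from right. Merged: [1, 5, 6, 7, 7]
Append remaining from left: [14]. Merged: [1, 5, 6, 7, 7, 14]

Final merged array: [1, 5, 6, 7, 7, 14]
Total comparisons: 5

The merged array is [1, 5, 6, 7, 7, 14], requiring 5 comparisons. The merge step runs in O(n) time where n is the total number of elements.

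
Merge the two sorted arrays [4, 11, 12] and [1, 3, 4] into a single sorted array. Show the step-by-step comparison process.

Merging process:

Compare 4 vs 1: take 1 from right. Merged: [1]
Compare 4 vs 3: take 3 from right. Merged: [1, 3]
Compare 4 vs 4: take 4 from left. Merged: [1, 3, 4]
Compare 11 vs 4: take 4 from right. Merged: [1, 3, 4, 4]
Append remaining from left: [11, 12]. Merged: [1, 3, 4, 4, 11, 12]

Final merged array: [1, 3, 4, 4, 11, 12]
Total comparisons: 4

The merged array is [1, 3, 4, 4, 11, 12], requiring 4 comparisons. The merge step runs in O(n) time where n is the total number of elements.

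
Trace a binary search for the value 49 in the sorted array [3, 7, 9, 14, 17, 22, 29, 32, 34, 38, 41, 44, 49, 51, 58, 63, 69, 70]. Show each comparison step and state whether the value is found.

Binary search for 49 in [3, 7, 9, 14, 17, 22, 29, 32, 34, 38, 41, 44, 49, 51, 58, 63, 69, 70]:

lo=0, hi=17, mid=8, arr[mid]=34 -> 34 < 49, search right half
lo=9, hi=17, mid=13, arr[mid]=51 -> 51 > 49, search left half
lo=9, hi=12, mid=10, arr[mid]=41 -> 41 < 49, search right half
lo=11, hi=12, mid=11, arr[mid]=44 -> 44 < 49, search right half
lo=12, hi=12, mid=12, arr[mid]=49 -> Found target at index 12!

Binary search finds 49 at index 12 after 5 comparisons. The search repeatedly halves the search space by comparing with the middle element.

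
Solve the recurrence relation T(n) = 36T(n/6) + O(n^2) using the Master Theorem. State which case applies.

Master Theorem for T(n) = 36T(n/6) + O(n^2):

a = 36, b = 6, c = 2
log_b(a) = log_6(36) = 2.0000

Case 2: c = 2 = log_6(36) = 2.0000
T(n) = O(n^2 log n) = O(n^2 log n)

For T(n) = 36T(n/6) + O(n^2): log_6(36) = 2.0000. This is Case 2 of the Master Theorem (c = log_b(a), equal work at all levels), giving O(n^2 log n).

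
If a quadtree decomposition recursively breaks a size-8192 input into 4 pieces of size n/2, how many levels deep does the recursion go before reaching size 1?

For divide and conquer with division factor 2:

Problem sizes at each level:
Level 0: 8192
Level 1: 4096
Level 2: 2048
Level 3: 1024
Level 4: 512
Level 5: 256
Level 6: 128
Level 7: 64
Level 8: 32
Level 9: 16
Level 10: 8
Level 11: 4
Level 12: 2
Level 13: 1

The root is level 0 and the size-1 base case is level 13 (the tree spans levels 0 through 13, i.e. 14 levels counting the root), so the depth is the number of divisions: log_2(8192) = 13

The recursion tree depth is log_2(8192) = 13. At each level, the problem size is divided by 2, so it takes 13 divisions to reduce to a base case of size 1. The algorithm makes 4 recursive calls at each level.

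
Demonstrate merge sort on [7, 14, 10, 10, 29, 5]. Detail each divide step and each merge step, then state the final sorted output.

Merge sort trace:

Split: [7, 14, 10, 10, 29, 5] -> [7, 14, 10] and [10, 29, 5]
  Split: [7, 14, 10] -> [7] and [14, 10]
    Split: [14, 10] -> [14] and [10]
    Merge: [14] + [10] -> [10, 14]
  Merge: [7] + [10, 14] -> [7, 10, 14]
  Split: [10, 29, 5] -> [10] and [29, 5]
    Split: [29, 5] -> [29] and [5]
    Merge: [29] + [5] -> [5, 29]
  Merge: [10] + [5, 29] -> [5, 10, 29]
Merge: [7, 10, 14] + [5, 10, 29] -> [5, 7, 10, 10, 14, 29]

Final sorted array: [5, 7, 10, 10, 14, 29]

The merge sort proceeds by recursively splitting the array and merging sorted halves.
After all merges, the sorted array is [5, 7, 10, 10, 14, 29].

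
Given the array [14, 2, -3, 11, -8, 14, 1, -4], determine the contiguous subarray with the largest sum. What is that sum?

Using Kadane's algorithm on [14, 2, -3, 11, -8, 14, 1, -4]:

Scanning through the array:
Position 1 (value 2): max_ending_here = 16, max_so_far = 16
Position 2 (value -3): max_ending_here = 13, max_so_far = 16
Position 3 (value 11): max_ending_here = 24, max_so_far = 24
Position 4 (value -8): max_ending_here = 16, max_so_far = 24
Position 5 (value 14): max_ending_here = 30, max_so_far = 30
Position 6 (value 1): max_ending_here = 31, max_so_far = 31
Position 7 (value -4): max_ending_here = 27, max_so_far = 31

Maximum subarray: [14, 2, -3, 11, -8, 14, 1]
Maximum sum: 31

The maximum subarray is [14, 2, -3, 11, -8, 14, 1] with sum 31. This subarray runs from index 0 to index 6.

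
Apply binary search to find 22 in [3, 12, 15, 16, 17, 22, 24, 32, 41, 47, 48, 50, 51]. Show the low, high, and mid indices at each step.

Binary search for 22 in [3, 12, 15, 16, 17, 22, 24, 32, 41, 47, 48, 50, 51]:

lo=0, hi=12, mid=6, arr[mid]=24 -> 24 > 22, search left half
lo=0, hi=5, mid=2, arr[mid]=15 -> 15 < 22, search right half
lo=3, hi=5, mid=4, arr[mid]=17 -> 17 < 22, search right half
lo=5, hi=5, mid=5, arr[mid]=22 -> Found target at index 5!

Binary search finds 22 at index 5 after 4 comparisons. The search repeatedly halves the search space by comparing with the middle element.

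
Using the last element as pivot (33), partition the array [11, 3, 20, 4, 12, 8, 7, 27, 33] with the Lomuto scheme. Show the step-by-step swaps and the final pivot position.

Lomuto partition with pivot = 33:

Initial array: [11, 3, 20, 4, 12, 8, 7, 27, 33]

arr[0]=11 <= 33: swap with position 0, array becomes [11, 3, 20, 4, 12, 8, 7, 27, 33]
arr[1]=3 <= 33: swap with position 1, array becomes [11, 3, 20, 4, 12, 8, 7, 27, 33]
arr[2]=20 <= 33: swap with position 2, array becomes [11, 3, 20, 4, 12, 8, 7, 27, 33]
arr[3]=4 <= 33: swap with position 3, array becomes [11, 3, 20, 4, 12, 8, 7, 27, 33]
arr[4]=12 <= 33: swap with position 4, array becomes [11, 3, 20, 4, 12, 8, 7, 27, 33]
arr[5]=8 <= 33: swap with position 5, array becomes [11, 3, 20, 4, 12, 8, 7, 27, 33]
arr[6]=7 <= 33: swap with position 6, array becomes [11, 3, 20, 4, 12, 8, 7, 27, 33]
arr[7]=27 <= 33: swap with position 7, array becomes [11, 3, 20, 4, 12, 8, 7, 27, 33]

Place pivot at position 8: [11, 3, 20, 4, 12, 8, 7, 27, 33]
Pivot position: 8

After partitioning with pivot 33, the array becomes [11, 3, 20, 4, 12, 8, 7, 27, 33]. The pivot is placed at index 8. All elements to the left of the pivot are <= 33, and all elements to the right are > 33.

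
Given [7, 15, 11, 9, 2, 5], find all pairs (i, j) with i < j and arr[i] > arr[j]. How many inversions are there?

Finding inversions in [7, 15, 11, 9, 2, 5]:

(0, 4): arr[0]=7 > arr[4]=2
(0, 5): arr[0]=7 > arr[5]=5
(1, 2): arr[1]=15 > arr[2]=11
(1, 3): arr[1]=15 > arr[3]=9
(1, 4): arr[1]=15 > arr[4]=2
(1, 5): arr[1]=15 > arr[5]=5
(2, 3): arr[2]=11 > arr[3]=9
(2, 4): arr[2]=11 > arr[4]=2
(2, 5): arr[2]=11 > arr[5]=5
(3, 4): arr[3]=9 > arr[4]=2
(3, 5): arr[3]=9 > arr[5]=5

Total inversions: 11

The array has 11 inversion(s): (0,4), (0,5), (1,2), (1,3), (1,4), (1,5), (2,3), (2,4), (2,5), (3,4), (3,5). Each pair (i,j) satisfies i < j and arr[i] > arr[j].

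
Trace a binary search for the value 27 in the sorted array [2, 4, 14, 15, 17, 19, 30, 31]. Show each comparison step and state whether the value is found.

Binary search for 27 in [2, 4, 14, 15, 17, 19, 30, 31]:

lo=0, hi=7, mid=3, arr[mid]=15 -> 15 < 27, search right half
lo=4, hi=7, mid=5, arr[mid]=19 -> 19 < 27, search right half
lo=6, hi=7, mid=6, arr[mid]=30 -> 30 > 27, search left half
lo=6 > hi=5, target 27 not found

Binary search determines that 27 is not in the array after 3 comparisons. The search space was exhausted without finding the target.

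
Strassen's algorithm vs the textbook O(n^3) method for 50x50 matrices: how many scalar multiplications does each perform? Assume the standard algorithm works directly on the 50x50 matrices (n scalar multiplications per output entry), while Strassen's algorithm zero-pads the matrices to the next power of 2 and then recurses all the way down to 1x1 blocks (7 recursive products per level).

Matrix multiplication for 50x50 matrices:

Strassen's algorithm requires power-of-2 dimensions. Pad 50x50 to 64x64 (next power of 2).

Standard algorithm: 50^3 = 125000 multiplications
Strassen's algorithm: 7^(log2(64)) = 7^6 = 117649 multiplications
Savings: 125000 - 117649 = 7351 multiplications

Standard: 125000 multiplications (50^3). Strassen: 117649 multiplications (7^6, after padding to 64x64). Strassen reduces 8 recursive multiplications to 7 at each level.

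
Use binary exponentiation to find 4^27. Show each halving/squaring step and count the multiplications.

Computing 4^27 by squaring (build up from 4^1; each line after the first costs one multiplication):

4^1 = 4
4^2 = (4^1)^2 = 4^2 = 16
4^3 = 4 * 4^2 = 4 * 16 = 64
4^6 = (4^3)^2 = 64^2 = 4096
4^12 = (4^6)^2 = 4096^2 = 16777216
4^13 = 4 * 4^12 = 4 * 16777216 = 67108864
4^26 = (4^13)^2 = 67108864^2 = 4503599627370496
4^27 = 4 * 4^26 = 4 * 4503599627370496 = 18014398509481984

Result: 18014398509481984
Multiplications needed: 7 (7 lines after 4^1)

4^27 = 18014398509481984. Using exponentiation by squaring, this requires 7 multiplications. The key idea: if the exponent is even, square the half-power; if odd, multiply by the base once.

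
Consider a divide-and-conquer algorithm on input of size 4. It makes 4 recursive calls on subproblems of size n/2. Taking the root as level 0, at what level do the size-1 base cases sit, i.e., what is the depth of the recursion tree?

For divide and conquer with division factor 2:

Problem sizes at each level:
Level 0: 4
Level 1: 2
Level 2: 1

The root is level 0 and the size-1 base case is level 2 (the tree spans levels 0 through 2, i.e. 3 levels counting the root), so the depth is the number of divisions: log_2(4) = 2

The recursion tree depth is log_2(4) = 2. At each level, the problem size is divided by 2, so it takes 2 divisions to reduce to a base case of size 1. The algorithm makes 4 recursive calls at each level.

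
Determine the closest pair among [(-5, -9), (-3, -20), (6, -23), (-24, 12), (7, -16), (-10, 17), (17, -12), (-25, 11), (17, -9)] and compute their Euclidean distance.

Computing all pairwise distances among 9 points:

d((-5, -9), (-3, -20)) = 11.1803
d((-5, -9), (6, -23)) = 17.8045
d((-5, -9), (-24, 12)) = 28.3196
d((-5, -9), (7, -16)) = 13.8924
d((-5, -9), (-10, 17)) = 26.4764
d((-5, -9), (17, -12)) = 22.2036
d((-5, -9), (-25, 11)) = 28.2843
d((-5, -9), (17, -9)) = 22.0
d((-3, -20), (6, -23)) = 9.4868
d((-3, -20), (-24, 12)) = 38.2753
d((-3, -20), (7, -16)) = 10.7703
d((-3, -20), (-10, 17)) = 37.6563
d((-3, -20), (17, -12)) = 21.5407
d((-3, -20), (-25, 11)) = 38.0132
d((-3, -20), (17, -9)) = 22.8254
d((6, -23), (-24, 12)) = 46.0977
d((6, -23), (7, -16)) = 7.0711
d((6, -23), (-10, 17)) = 43.0813
d((6, -23), (17, -12)) = 15.5563
d((6, -23), (-25, 11)) = 46.0109
d((6, -23), (17, -9)) = 17.8045
d((-24, 12), (7, -16)) = 41.7732
d((-24, 12), (-10, 17)) = 14.8661
d((-24, 12), (17, -12)) = 47.5079
d((-24, 12), (-25, 11)) = 1.4142 <-- minimum
d((-24, 12), (17, -9)) = 46.0652
d((7, -16), (-10, 17)) = 37.1214
d((7, -16), (17, -12)) = 10.7703
d((7, -16), (-25, 11)) = 41.8688
d((7, -16), (17, -9)) = 12.2066
d((-10, 17), (17, -12)) = 39.6232
d((-10, 17), (-25, 11)) = 16.1555
d((-10, 17), (17, -9)) = 37.4833
d((17, -12), (-25, 11)) = 47.8853
d((17, -12), (17, -9)) = 3.0
d((-25, 11), (17, -9)) = 46.5188

Closest pair: (-24, 12) and (-25, 11) with distance 1.4142

The closest pair is (-24, 12) and (-25, 11) with Euclidean distance 1.4142. For 9 points, brute-force pairwise comparison is shown above. For large n, the divide-and-conquer algorithm (sort by x, recurse on halves, check the dividing strip) achieves O(n log n).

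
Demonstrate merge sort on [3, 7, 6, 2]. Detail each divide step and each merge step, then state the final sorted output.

Merge sort trace:

Split: [3, 7, 6, 2] -> [3, 7] and [6, 2]
  Split: [3, 7] -> [3] and [7]
  Merge: [3] + [7] -> [3, 7]
  Split: [6, 2] -> [6] and [2]
  Merge: [6] + [2] -> [2, 6]
Merge: [3, 7] + [2, 6] -> [2, 3, 6, 7]

Final sorted array: [2, 3, 6, 7]

The merge sort proceeds by recursively splitting the array and merging sorted halves.
After all merges, the sorted array is [2, 3, 6, 7].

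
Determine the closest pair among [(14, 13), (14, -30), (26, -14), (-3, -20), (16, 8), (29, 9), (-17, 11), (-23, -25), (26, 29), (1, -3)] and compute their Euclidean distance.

Computing all pairwise distances among 10 points:

d((14, 13), (14, -30)) = 43.0
d((14, 13), (26, -14)) = 29.5466
d((14, 13), (-3, -20)) = 37.1214
d((14, 13), (16, 8)) = 5.3852 <-- minimum
d((14, 13), (29, 9)) = 15.5242
d((14, 13), (-17, 11)) = 31.0644
d((14, 13), (-23, -25)) = 53.0377
d((14, 13), (26, 29)) = 20.0
d((14, 13), (1, -3)) = 20.6155
d((14, -30), (26, -14)) = 20.0
d((14, -30), (-3, -20)) = 19.7231
d((14, -30), (16, 8)) = 38.0526
d((14, -30), (29, 9)) = 41.7852
d((14, -30), (-17, 11)) = 51.4004
d((14, -30), (-23, -25)) = 37.3363
d((14, -30), (26, 29)) = 60.208
d((14, -30), (1, -3)) = 29.9666
d((26, -14), (-3, -20)) = 29.6142
d((26, -14), (16, 8)) = 24.1661
d((26, -14), (29, 9)) = 23.1948
d((26, -14), (-17, 11)) = 49.7393
d((26, -14), (-23, -25)) = 50.2195
d((26, -14), (26, 29)) = 43.0
d((26, -14), (1, -3)) = 27.313
d((-3, -20), (16, 8)) = 33.8378
d((-3, -20), (29, 9)) = 43.1856
d((-3, -20), (-17, 11)) = 34.0147
d((-3, -20), (-23, -25)) = 20.6155
d((-3, -20), (26, 29)) = 56.9386
d((-3, -20), (1, -3)) = 17.4642
d((16, 8), (29, 9)) = 13.0384
d((16, 8), (-17, 11)) = 33.1361
d((16, 8), (-23, -25)) = 51.0882
d((16, 8), (26, 29)) = 23.2594
d((16, 8), (1, -3)) = 18.6011
d((29, 9), (-17, 11)) = 46.0435
d((29, 9), (-23, -25)) = 62.1289
d((29, 9), (26, 29)) = 20.2237
d((29, 9), (1, -3)) = 30.4631
d((-17, 11), (-23, -25)) = 36.4966
d((-17, 11), (26, 29)) = 46.6154
d((-17, 11), (1, -3)) = 22.8035
d((-23, -25), (26, 29)) = 72.9178
d((-23, -25), (1, -3)) = 32.5576
d((26, 29), (1, -3)) = 40.6079

Closest pair: (14, 13) and (16, 8) with distance 5.3852

The closest pair is (14, 13) and (16, 8) with Euclidean distance 5.3852. For 10 points, brute-force pairwise comparison is shown above. For large n, the divide-and-conquer algorithm (sort by x, recurse on halves, check the dividing strip) achieves O(n log n).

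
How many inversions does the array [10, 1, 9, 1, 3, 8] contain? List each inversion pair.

Finding inversions in [10, 1, 9, 1, 3, 8]:

(0, 1): arr[0]=10 > arr[1]=1
(0, 2): arr[0]=10 > arr[2]=9
(0, 3): arr[0]=10 > arr[3]=1
(0, 4): arr[0]=10 > arr[4]=3
(0, 5): arr[0]=10 > arr[5]=8
(2, 3): arr[2]=9 > arr[3]=1
(2, 4): arr[2]=9 > arr[4]=3
(2, 5): arr[2]=9 > arr[5]=8

Total inversions: 8

The array has 8 inversion(s): (0,1), (0,2), (0,3), (0,4), (0,5), (2,3), (2,4), (2,5). Each pair (i,j) satisfies i < j and arr[i] > arr[j].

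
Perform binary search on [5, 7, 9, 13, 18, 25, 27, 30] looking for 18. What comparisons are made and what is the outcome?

Binary search for 18 in [5, 7, 9, 13, 18, 25, 27, 30]:

lo=0, hi=7, mid=3, arr[mid]=13 -> 13 < 18, search right half
lo=4, hi=7, mid=5, arr[mid]=25 -> 25 > 18, search left half
lo=4, hi=4, mid=4, arr[mid]=18 -> Found target at index 4!

Binary search finds 18 at index 4 after 3 comparisons. The search repeatedly halves the search space by comparing with the middle element.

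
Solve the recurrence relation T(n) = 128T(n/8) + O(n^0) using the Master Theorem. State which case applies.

Master Theorem for T(n) = 128T(n/8) + O(n^0):

a = 128, b = 8, c = 0
log_b(a) = log_8(128) = 2.3333

Case 1: c = 0 < log_8(128) = 2.3333
T(n) = O(n^(log_8 128))

For T(n) = 128T(n/8) + O(n^0): log_8(128) = 2.3333. This is Case 1 of the Master Theorem (c < log_b(a), work dominated by leaves), giving O(n^(log_8 128)).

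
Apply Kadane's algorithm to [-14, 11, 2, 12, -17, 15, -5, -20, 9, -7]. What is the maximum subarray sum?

Using Kadane's algorithm on [-14, 11, 2, 12, -17, 15, -5, -20, 9, -7]:

Scanning through the array:
Position 1 (value 11): max_ending_here = 11, max_so_far = 11
Position 2 (value 2): max_ending_here = 13, max_so_far = 13
Position 3 (value 12): max_ending_here = 25, max_so_far = 25
Position 4 (value -17): max_ending_here = 8, max_so_far = 25
Position 5 (value 15): max_ending_here = 23, max_so_far = 25
Position 6 (value -5): max_ending_here = 18, max_so_far = 25
Position 7 (value -20): max_ending_here = -2, max_so_far = 25
Position 8 (value 9): max_ending_here = 9, max_so_far = 25
Position 9 (value -7): max_ending_here = 2, max_so_far = 25

Maximum subarray: [11, 2, 12]
Maximum sum: 25

The maximum subarray is [11, 2, 12] with sum 25. This subarray runs from index 1 to index 3.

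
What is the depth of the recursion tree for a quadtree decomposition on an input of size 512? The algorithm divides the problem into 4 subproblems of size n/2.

For divide and conquer with division factor 2:

Problem sizes at each level:
Level 0: 512
Level 1: 256
Level 2: 128
Level 3: 64
Level 4: 32
Level 5: 16
Level 6: 8
Level 7: 4
Level 8: 2
Level 9: 1

The root is level 0 and the size-1 base case is level 9 (the tree spans levels 0 through 9, i.e. 10 levels counting the root), so the depth is the number of divisions: log_2(512) = 9

The recursion tree depth is log_2(512) = 9. At each level, the problem size is divided by 2, so it takes 9 divisions to reduce to a base case of size 1. The algorithm makes 4 recursive calls at each level.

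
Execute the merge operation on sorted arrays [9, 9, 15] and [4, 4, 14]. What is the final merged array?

Merging process:

Compare 9 vs 4: take 4 from right. Merged: [4]
Compare 9 vs 4: take 4 from right. Merged: [4, 4]
Compare 9 vs 14: take 9 from left. Merged: [4, 4, 9]
Compare 9 vs 14: take 9 from left. Merged: [4, 4, 9, 9]
Compare 15 vs 14: take 14 from right. Merged: [4, 4, 9, 9, 14]
Append remaining from left: [15]. Merged: [4, 4, 9, 9, 14, 15]

Final merged array: [4, 4, 9, 9, 14, 15]
Total comparisons: 5

The merged array is [4, 4, 9, 9, 14, 15], requiring 5 comparisons. The merge step runs in O(n) time where n is the total number of elements.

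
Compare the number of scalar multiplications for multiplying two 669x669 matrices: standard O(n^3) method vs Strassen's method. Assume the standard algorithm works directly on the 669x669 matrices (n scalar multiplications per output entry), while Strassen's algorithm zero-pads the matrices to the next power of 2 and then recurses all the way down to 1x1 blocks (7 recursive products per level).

Matrix multiplication for 669x669 matrices:

Strassen's algorithm requires power-of-2 dimensions. Pad 669x669 to 1024x1024 (next power of 2).

Standard algorithm: 669^3 = 299418309 multiplications
Strassen's algorithm: 7^(log2(1024)) = 7^10 = 282475249 multiplications
Savings: 299418309 - 282475249 = 16943060 multiplications

Standard: 299418309 multiplications (669^3). Strassen: 282475249 multiplications (7^10, after padding to 1024x1024). Strassen reduces 8 recursive multiplications to 7 at each level.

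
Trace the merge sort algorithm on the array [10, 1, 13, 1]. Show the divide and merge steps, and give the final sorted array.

Merge sort trace:

Split: [10, 1, 13, 1] -> [10, 1] and [13, 1]
  Split: [10, 1] -> [10] and [1]
  Merge: [10] + [1] -> [1, 10]
  Split: [13, 1] -> [13] and [1]
  Merge: [13] + [1] -> [1, 13]
Merge: [1, 10] + [1, 13] -> [1, 1, 10, 13]

Final sorted array: [1, 1, 10, 13]

The merge sort proceeds by recursively splitting the array and merging sorted halves.
After all merges, the sorted array is [1, 1, 10, 13].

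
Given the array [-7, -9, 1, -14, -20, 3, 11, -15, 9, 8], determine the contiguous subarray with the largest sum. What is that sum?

Using Kadane's algorithm on [-7, -9, 1, -14, -20, 3, 11, -15, 9, 8]:

Scanning through the array:
Position 1 (value -9): max_ending_here = -9, max_so_far = -7
Position 2 (value 1): max_ending_here = 1, max_so_far = 1
Position 3 (value -14): max_ending_here = -13, max_so_far = 1
Position 4 (value -20): max_ending_here = -20, max_so_far = 1
Position 5 (value 3): max_ending_here = 3, max_so_far = 3
Position 6 (value 11): max_ending_here = 14, max_so_far = 14
Position 7 (value -15): max_ending_here = -1, max_so_far = 14
Position 8 (value 9): max_ending_here = 9, max_so_far = 14
Position 9 (value 8): max_ending_here = 17, max_so_far = 17

Maximum subarray: [9, 8]
Maximum sum: 17

The maximum subarray is [9, 8] with sum 17. This subarray runs from index 8 to index 9.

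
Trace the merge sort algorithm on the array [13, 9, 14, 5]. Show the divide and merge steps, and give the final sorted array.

Merge sort trace:

Split: [13, 9, 14, 5] -> [13, 9] and [14, 5]
  Split: [13, 9] -> [13] and [9]
  Merge: [13] + [9] -> [9, 13]
  Split: [14, 5] -> [14] and [5]
  Merge: [14] + [5] -> [5, 14]
Merge: [9, 13] + [5, 14] -> [5, 9, 13, 14]

Final sorted array: [5, 9, 13, 14]

The merge sort proceeds by recursively splitting the array and merging sorted halves.
After all merges, the sorted array is [5, 9, 13, 14].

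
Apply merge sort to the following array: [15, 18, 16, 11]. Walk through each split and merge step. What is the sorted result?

Merge sort trace:

Split: [15, 18, 16, 11] -> [15, 18] and [16, 11]
  Split: [15, 18] -> [15] and [18]
  Merge: [15] + [18] -> [15, 18]
  Split: [16, 11] -> [16] and [11]
  Merge: [16] + [11] -> [11, 16]
Merge: [15, 18] + [11, 16] -> [11, 15, 16, 18]

Final sorted array: [11, 15, 16, 18]

The merge sort proceeds by recursively splitting the array and merging sorted halves.
After all merges, the sorted array is [11, 15, 16, 18].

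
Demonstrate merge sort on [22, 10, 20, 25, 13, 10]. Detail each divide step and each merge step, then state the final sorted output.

Merge sort trace:

Split: [22, 10, 20, 25, 13, 10] -> [22, 10, 20] and [25, 13, 10]
  Split: [22, 10, 20] -> [22] and [10, 20]
    Split: [10, 20] -> [10] and [20]
    Merge: [10] + [20] -> [10, 20]
  Merge: [22] + [10, 20] -> [10, 20, 22]
  Split: [25, 13, 10] -> [25] and [13, 10]
    Split: [13, 10] -> [13] and [10]
    Merge: [13] + [10] -> [10, 13]
  Merge: [25] + [10, 13] -> [10, 13, 25]
Merge: [10, 20, 22] + [10, 13, 25] -> [10, 10, 13, 20, 22, 25]

Final sorted array: [10, 10, 13, 20, 22, 25]

The merge sort proceeds by recursively splitting the array and merging sorted halves.
After all merges, the sorted array is [10, 10, 13, 20, 22, 25].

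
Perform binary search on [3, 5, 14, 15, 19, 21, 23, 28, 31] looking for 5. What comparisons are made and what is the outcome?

Binary search for 5 in [3, 5, 14, 15, 19, 21, 23, 28, 31]:

lo=0, hi=8, mid=4, arr[mid]=19 -> 19 > 5, search left half
lo=0, hi=3, mid=1, arr[mid]=5 -> Found target at index 1!

Binary search finds 5 at index 1 after 2 comparisons. The search repeatedly halves the search space by comparing with the middle element.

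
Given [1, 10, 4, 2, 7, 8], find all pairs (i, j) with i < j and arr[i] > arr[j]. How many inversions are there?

Finding inversions in [1, 10, 4, 2, 7, 8]:

(1, 2): arr[1]=10 > arr[2]=4
(1, 3): arr[1]=10 > arr[3]=2
(1, 4): arr[1]=10 > arr[4]=7
(1, 5): arr[1]=10 > arr[5]=8
(2, 3): arr[2]=4 > arr[3]=2

Total inversions: 5

The array has 5 inversion(s): (1,2), (1,3), (1,4), (1,5), (2,3). Each pair (i,j) satisfies i < j and arr[i] > arr[j].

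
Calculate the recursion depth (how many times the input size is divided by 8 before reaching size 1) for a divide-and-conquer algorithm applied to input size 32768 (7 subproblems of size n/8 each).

For divide and conquer with division factor 8:

Problem sizes at each level:
Level 0: 32768
Level 1: 4096
Level 2: 512
Level 3: 64
Level 4: 8
Level 5: 1

The root is level 0 and the size-1 base case is level 5 (the tree spans levels 0 through 5, i.e. 6 levels counting the root), so the depth is the number of divisions: log_8(32768) = 5

The recursion tree depth is log_8(32768) = 5. At each level, the problem size is divided by 8, so it takes 5 divisions to reduce to a base case of size 1. The algorithm makes 7 recursive calls at each level.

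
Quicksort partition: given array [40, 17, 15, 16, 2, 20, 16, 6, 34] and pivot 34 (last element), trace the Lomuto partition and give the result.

Lomuto partition with pivot = 34:

Initial array: [40, 17, 15, 16, 2, 20, 16, 6, 34]

arr[0]=40 > 34: no swap
arr[1]=17 <= 34: swap with position 0, array becomes [17, 40, 15, 16, 2, 20, 16, 6, 34]
arr[2]=15 <= 34: swap with position 1, array becomes [17, 15, 40, 16, 2, 20, 16, 6, 34]
arr[3]=16 <= 34: swap with position 2, array becomes [17, 15, 16, 40, 2, 20, 16, 6, 34]
arr[4]=2 <= 34: swap with position 3, array becomes [17, 15, 16, 2, 40, 20, 16, 6, 34]
arr[5]=20 <= 34: swap with position 4, array becomes [17, 15, 16, 2, 20, 40, 16, 6, 34]
arr[6]=16 <= 34: swap with position 5, array becomes [17, 15, 16, 2, 20, 16, 40, 6, 34]
arr[7]=6 <= 34: swap with position 6, array becomes [17, 15, 16, 2, 20, 16, 6, 40, 34]

Place pivot at position 7: [17, 15, 16, 2, 20, 16, 6, 34, 40]
Pivot position: 7

After partitioning with pivot 34, the array becomes [17, 15, 16, 2, 20, 16, 6, 34, 40]. The pivot is placed at index 7. All elements to the left of the pivot are <= 34, and all elements to the right are > 34.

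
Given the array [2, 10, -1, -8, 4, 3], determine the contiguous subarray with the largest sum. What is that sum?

Using Kadane's algorithm on [2, 10, -1, -8, 4, 3]:

Scanning through the array:
Position 1 (value 10): max_ending_here = 12, max_so_far = 12
Position 2 (value -1): max_ending_here = 11, max_so_far = 12
Position 3 (value -8): max_ending_here = 3, max_so_far = 12
Position 4 (value 4): max_ending_here = 7, max_so_far = 12
Position 5 (value 3): max_ending_here = 10, max_so_far = 12

Maximum subarray: [2, 10]
Maximum sum: 12

The maximum subarray is [2, 10] with sum 12. This subarray runs from index 0 to index 1.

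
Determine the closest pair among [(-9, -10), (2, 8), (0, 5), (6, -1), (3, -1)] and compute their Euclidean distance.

Computing all pairwise distances among 5 points:

d((-9, -10), (2, 8)) = 21.095
d((-9, -10), (0, 5)) = 17.4929
d((-9, -10), (6, -1)) = 17.4929
d((-9, -10), (3, -1)) = 15.0
d((2, 8), (0, 5)) = 3.6056
d((2, 8), (6, -1)) = 9.8489
d((2, 8), (3, -1)) = 9.0554
d((0, 5), (6, -1)) = 8.4853
d((0, 5), (3, -1)) = 6.7082
d((6, -1), (3, -1)) = 3.0 <-- minimum

Closest pair: (6, -1) and (3, -1) with distance 3.0

The closest pair is (6, -1) and (3, -1) with Euclidean distance 3.0. For 5 points, brute-force pairwise comparison is shown above. For large n, the divide-and-conquer algorithm (sort by x, recurse on halves, check the dividing strip) achieves O(n log n).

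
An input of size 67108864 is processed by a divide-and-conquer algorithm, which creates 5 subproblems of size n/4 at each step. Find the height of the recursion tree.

For divide and conquer with division factor 4:

Problem sizes at each level:
Level 0: 67108864
Level 1: 16777216
Level 2: 4194304
Level 3: 1048576
Level 4: 262144
Level 5: 65536
Level 6: 16384
Level 7: 4096
Level 8: 1024
Level 9: 256
Level 10: 64
Level 11: 16
Level 12: 4
Level 13: 1

The root is level 0 and the size-1 base case is level 13 (the tree spans levels 0 through 13, i.e. 14 levels counting the root), so the depth is the number of divisions: log_4(67108864) = 13

The recursion tree depth is log_4(67108864) = 13. At each level, the problem size is divided by 4, so it takes 13 divisions to reduce to a base case of size 1. The algorithm makes 5 recursive calls at each level.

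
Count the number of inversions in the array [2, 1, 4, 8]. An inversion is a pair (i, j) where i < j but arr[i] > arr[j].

Finding inversions in [2, 1, 4, 8]:

(0, 1): arr[0]=2 > arr[1]=1

Total inversions: 1

The array has 1 inversion(s): (0,1). Each pair (i,j) satisfies i < j and arr[i] > arr[j].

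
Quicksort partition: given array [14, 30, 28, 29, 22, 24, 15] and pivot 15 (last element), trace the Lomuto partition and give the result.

Lomuto partition with pivot = 15:

Initial array: [14, 30, 28, 29, 22, 24, 15]

arr[0]=14 <= 15: swap with position 0, array becomes [14, 30, 28, 29, 22, 24, 15]
arr[1]=30 > 15: no swap
arr[2]=28 > 15: no swap
arr[3]=29 > 15: no swap
arr[4]=22 > 15: no swap
arr[5]=24 > 15: no swap

Place pivot at position 1: [14, 15, 28, 29, 22, 24, 30]
Pivot position: 1

After partitioning with pivot 15, the array becomes [14, 15, 28, 29, 22, 24, 30]. The pivot is placed at index 1. All elements to the left of the pivot are <= 15, and all elements to the right are > 15.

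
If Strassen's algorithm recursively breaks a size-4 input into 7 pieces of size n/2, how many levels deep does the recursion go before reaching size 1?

For divide and conquer with division factor 2:

Problem sizes at each level:
Level 0: 4
Level 1: 2
Level 2: 1

The root is level 0 and the size-1 base case is level 2 (the tree spans levels 0 through 2, i.e. 3 levels counting the root), so the depth is the number of divisions: log_2(4) = 2

The recursion tree depth is log_2(4) = 2. At each level, the problem size is divided by 2, so it takes 2 divisions to reduce to a base case of size 1. The algorithm makes 7 recursive calls at each level.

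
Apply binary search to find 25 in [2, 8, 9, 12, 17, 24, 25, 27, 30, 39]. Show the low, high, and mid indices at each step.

Binary search for 25 in [2, 8, 9, 12, 17, 24, 25, 27, 30, 39]:

lo=0, hi=9, mid=4, arr[mid]=17 -> 17 < 25, search right half
lo=5, hi=9, mid=7, arr[mid]=27 -> 27 > 25, search left half
lo=5, hi=6, mid=5, arr[mid]=24 -> 24 < 25, search right half
lo=6, hi=6, mid=6, arr[mid]=25 -> Found target at index 6!

Binary search finds 25 at index 6 after 4 comparisons. The search repeatedly halves the search space by comparing with the middle element.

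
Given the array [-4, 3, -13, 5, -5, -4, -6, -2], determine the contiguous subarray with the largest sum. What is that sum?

Using Kadane's algorithm on [-4, 3, -13, 5, -5, -4, -6, -2]:

Scanning through the array:
Position 1 (value 3): max_ending_here = 3, max_so_far = 3
Position 2 (value -13): max_ending_here = -10, max_so_far = 3
Position 3 (value 5): max_ending_here = 5, max_so_far = 5
Position 4 (value -5): max_ending_here = 0, max_so_far = 5
Position 5 (value -4): max_ending_here = -4, max_so_far = 5
Position 6 (value -6): max_ending_here = -6, max_so_far = 5
Position 7 (value -2): max_ending_here = -2, max_so_far = 5

Maximum subarray: [5]
Maximum sum: 5

The maximum subarray is [5] with sum 5. This subarray runs from index 3 to index 3.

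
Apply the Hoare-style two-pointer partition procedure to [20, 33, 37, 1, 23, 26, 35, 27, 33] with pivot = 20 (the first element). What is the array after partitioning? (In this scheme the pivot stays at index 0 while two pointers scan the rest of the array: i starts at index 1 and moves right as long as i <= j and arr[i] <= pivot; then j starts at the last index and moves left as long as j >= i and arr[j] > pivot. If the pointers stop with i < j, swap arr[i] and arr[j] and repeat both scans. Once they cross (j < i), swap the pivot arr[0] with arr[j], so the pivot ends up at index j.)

Hoare-style two-pointer partition with pivot = 20:

Initial array: [20, 33, 37, 1, 23, 26, 35, 27, 33]

Pointers start at i = 1, j = 8.
i stops at index 1 (arr[1]=33 > 20), j stops at index 3 (arr[3]=1 <= 20): swap arr[1] and arr[3], array becomes [20, 1, 37, 33, 23, 26, 35, 27, 33]
i ends at 2, j ends at 1: the pointers have crossed (j < i), so scanning stops.

Swap pivot arr[0] with arr[1] to place pivot at position 1: [1, 20, 37, 33, 23, 26, 35, 27, 33]
Pivot position: 1

After partitioning with pivot 20, the array becomes [1, 20, 37, 33, 23, 26, 35, 27, 33]. The pivot is placed at index 1. All elements to the left of the pivot are <= 20, and all elements to the right are > 20.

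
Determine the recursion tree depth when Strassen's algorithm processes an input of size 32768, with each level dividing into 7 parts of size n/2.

For divide and conquer with division factor 2:

Problem sizes at each level:
Level 0: 32768
Level 1: 16384
Level 2: 8192
Level 3: 4096
Level 4: 2048
Level 5: 1024
Level 6: 512
Level 7: 256
Level 8: 128
Level 9: 64
Level 10: 32
Level 11: 16
Level 12: 8
Level 13: 4
Level 14: 2
Level 15: 1

The root is level 0 and the size-1 base case is level 15 (the tree spans levels 0 through 15, i.e. 16 levels counting the root), so the depth is the number of divisions: log_2(32768) = 15

The recursion tree depth is log_2(32768) = 15. At each level, the problem size is divided by 2, so it takes 15 divisions to reduce to a base case of size 1. The algorithm makes 7 recursive calls at each level.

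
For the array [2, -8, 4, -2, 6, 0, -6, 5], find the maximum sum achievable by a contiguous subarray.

Using Kadane's algorithm on [2, -8, 4, -2, 6, 0, -6, 5]:

Scanning through the array:
Position 1 (value -8): max_ending_here = -6, max_so_far = 2
Position 2 (value 4): max_ending_here = 4, max_so_far = 4
Position 3 (value -2): max_ending_here = 2, max_so_far = 4
Position 4 (value 6): max_ending_here = 8, max_so_far = 8
Position 5 (value 0): max_ending_here = 8, max_so_far = 8
Position 6 (value -6): max_ending_here = 2, max_so_far = 8
Position 7 (value 5): max_ending_here = 7, max_so_far = 8

Maximum subarray: [4, -2, 6]
Maximum sum: 8

The maximum subarray is [4, -2, 6] with sum 8. This subarray runs from index 2 to index 4.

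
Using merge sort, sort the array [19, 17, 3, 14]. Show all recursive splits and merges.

Merge sort trace:

Split: [19, 17, 3, 14] -> [19, 17] and [3, 14]
  Split: [19, 17] -> [19] and [17]
  Merge: [19] + [17] -> [17, 19]
  Split: [3, 14] -> [3] and [14]
  Merge: [3] + [14] -> [3, 14]
Merge: [17, 19] + [3, 14] -> [3, 14, 17, 19]

Final sorted array: [3, 14, 17, 19]

The merge sort proceeds by recursively splitting the array and merging sorted halves.
After all merges, the sorted array is [3, 14, 17, 19].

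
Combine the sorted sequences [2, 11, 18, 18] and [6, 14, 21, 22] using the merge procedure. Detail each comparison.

Merging process:

Compare 2 vs 6: take 2 from left. Merged: [2]
Compare 11 vs 6: take 6 from right. Merged: [2, 6]
Compare 11 vs 14: take 11 from left. Merged: [2, 6, 11]
Compare 18 vs 14: take 14 from right. Merged: [2, 6, 11, 14]
Compare 18 vs 21: take 18 from left. Merged: [2, 6, 11, 14, 18]
Compare 18 vs 21: take 18 from left. Merged: [2, 6, 11, 14, 18, 18]
Append remaining from right: [21, 22]. Merged: [2, 6, 11, 14, 18, 18, 21, 22]

Final merged array: [2, 6, 11, 14, 18, 18, 21, 22]
Total comparisons: 6

The merged array is [2, 6, 11, 14, 18, 18, 21, 22], requiring 6 comparisons. The merge step runs in O(n) time where n is the total number of elements.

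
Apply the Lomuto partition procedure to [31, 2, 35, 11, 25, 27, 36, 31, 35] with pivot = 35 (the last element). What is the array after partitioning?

Lomuto partition with pivot = 35:

Initial array: [31, 2, 35, 11, 25, 27, 36, 31, 35]

arr[0]=31 <= 35: swap with position 0, array becomes [31, 2, 35, 11, 25, 27, 36, 31, 35]
arr[1]=2 <= 35: swap with position 1, array becomes [31, 2, 35, 11, 25, 27, 36, 31, 35]
arr[2]=35 <= 35: swap with position 2, array becomes [31, 2, 35, 11, 25, 27, 36, 31, 35]
arr[3]=11 <= 35: swap with position 3, array becomes [31, 2, 35, 11, 25, 27, 36, 31, 35]
arr[4]=25 <= 35: swap with position 4, array becomes [31, 2, 35, 11, 25, 27, 36, 31, 35]
arr[5]=27 <= 35: swap with position 5, array becomes [31, 2, 35, 11, 25, 27, 36, 31, 35]
arr[6]=36 > 35: no swap
arr[7]=31 <= 35: swap with position 6, array becomes [31, 2, 35, 11, 25, 27, 31, 36, 35]

Place pivot at position 7: [31, 2, 35, 11, 25, 27, 31, 35, 36]
Pivot position: 7

After partitioning with pivot 35, the array becomes [31, 2, 35, 11, 25, 27, 31, 35, 36]. The pivot is placed at index 7. All elements to the left of the pivot are <= 35, and all elements to the right are > 35.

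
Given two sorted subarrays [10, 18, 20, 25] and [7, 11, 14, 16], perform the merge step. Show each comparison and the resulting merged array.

Merging process:

Compare 10 vs 7: take 7 from right. Merged: [7]
Compare 10 vs 11: take 10 from left. Merged: [7, 10]
Compare 18 vs 11: take 11 from right. Merged: [7, 10, 11]
Compare 18 vs 14: take 14 from right. Merged: [7, 10, 11, 14]
Compare 18 vs 16: take 16 from right. Merged: [7, 10, 11, 14, 16]
Append remaining from left: [18, 20, 25]. Merged: [7, 10, 11, 14, 16, 18, 20, 25]

Final merged array: [7, 10, 11, 14, 16, 18, 20, 25]
Total comparisons: 5

The merged array is [7, 10, 11, 14, 16, 18, 20, 25], requiring 5 comparisons. The merge step runs in O(n) time where n is the total number of elements.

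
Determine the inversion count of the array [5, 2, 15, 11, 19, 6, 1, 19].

Finding inversions in [5, 2, 15, 11, 19, 6, 1, 19]:

(0, 1): arr[0]=5 > arr[1]=2
(0, 6): arr[0]=5 > arr[6]=1
(1, 6): arr[1]=2 > arr[6]=1
(2, 3): arr[2]=15 > arr[3]=11
(2, 5): arr[2]=15 > arr[5]=6
(2, 6): arr[2]=15 > arr[6]=1
(3, 5): arr[3]=11 > arr[5]=6
(3, 6): arr[3]=11 > arr[6]=1
(4, 5): arr[4]=19 > arr[5]=6
(4, 6): arr[4]=19 > arr[6]=1
(5, 6): arr[5]=6 > arr[6]=1

Total inversions: 11

The array has 11 inversion(s): (0,1), (0,6), (1,6), (2,3), (2,5), (2,6), (3,5), (3,6), (4,5), (4,6), (5,6). Each pair (i,j) satisfies i < j and arr[i] > arr[j].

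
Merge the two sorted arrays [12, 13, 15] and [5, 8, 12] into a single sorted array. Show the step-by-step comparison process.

Merging process:

Compare 12 vs 5: take 5 from right. Merged: [5]
Compare 12 vs 8: take 8 from right. Merged: [5, 8]
Compare 12 vs 12: take 12 from left. Merged: [5, 8, 12]
Compare 13 vs 12: take 12 from right. Merged: [5, 8, 12, 12]
Append remaining from left: [13, 15]. Merged: [5, 8, 12, 12, 13, 15]

Final merged array: [5, 8, 12, 12, 13, 15]
Total comparisons: 4

The merged array is [5, 8, 12, 12, 13, 15], requiring 4 comparisons. The merge step runs in O(n) time where n is the total number of elements.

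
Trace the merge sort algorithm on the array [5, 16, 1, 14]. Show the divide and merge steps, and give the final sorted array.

Merge sort trace:

Split: [5, 16, 1, 14] -> [5, 16] and [1, 14]
  Split: [5, 16] -> [5] and [16]
  Merge: [5] + [16] -> [5, 16]
  Split: [1, 14] -> [1] and [14]
  Merge: [1] + [14] -> [1, 14]
Merge: [5, 16] + [1, 14] -> [1, 5, 14, 16]

Final sorted array: [1, 5, 14, 16]

The merge sort proceeds by recursively splitting the array and merging sorted halves.
After all merges, the sorted array is [1, 5, 14, 16].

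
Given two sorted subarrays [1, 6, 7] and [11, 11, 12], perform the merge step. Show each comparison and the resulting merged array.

Merging process:

Compare 1 vs 11: take 1 from left. Merged: [1]
Compare 6 vs 11: take 6 from left. Merged: [1, 6]
Compare 7 vs 11: take 7 from left. Merged: [1, 6, 7]
Append remaining from right: [11, 11, 12]. Merged: [1, 6, 7, 11, 11, 12]

Final merged array: [1, 6, 7, 11, 11, 12]
Total comparisons: 3

The merged array is [1, 6, 7, 11, 11, 12], requiring 3 comparisons. The merge step runs in O(n) time where n is the total number of elements.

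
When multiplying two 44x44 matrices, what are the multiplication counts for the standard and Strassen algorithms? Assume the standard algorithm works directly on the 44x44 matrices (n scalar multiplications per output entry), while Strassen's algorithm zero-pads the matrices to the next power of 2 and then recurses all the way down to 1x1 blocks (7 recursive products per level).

Matrix multiplication for 44x44 matrices:

Strassen's algorithm requires power-of-2 dimensions. Pad 44x44 to 64x64 (next power of 2).

Standard algorithm: 44^3 = 85184 multiplications
Strassen's algorithm: 7^(log2(64)) = 7^6 = 117649 multiplications
Difference: 85184 - 117649 = -32465 (Strassen uses MORE here due to padding overhead — for small or just-over-power-of-2 n, padding can outweigh the per-level savings)

Standard: 85184 multiplications (44^3). Strassen: 117649 multiplications (7^6, after padding to 64x64). Strassen reduces 8 recursive multiplications to 7 at each level.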